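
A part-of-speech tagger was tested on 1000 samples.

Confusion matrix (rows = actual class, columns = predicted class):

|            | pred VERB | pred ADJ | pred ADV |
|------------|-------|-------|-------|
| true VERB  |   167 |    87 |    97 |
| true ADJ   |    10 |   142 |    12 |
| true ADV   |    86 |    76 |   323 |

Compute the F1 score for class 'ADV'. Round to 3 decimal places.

0.704

Take TP from the diagonal, FP from the rest of the 'ADV' prediction marginal, FN from the rest of the 'ADV' actual marginal.
F1 score = 2·TP/(2·TP+FP+FN).
ADV: TP=323, FP=97+12=109, FN=86+76=162 → 646/917 = 0.7045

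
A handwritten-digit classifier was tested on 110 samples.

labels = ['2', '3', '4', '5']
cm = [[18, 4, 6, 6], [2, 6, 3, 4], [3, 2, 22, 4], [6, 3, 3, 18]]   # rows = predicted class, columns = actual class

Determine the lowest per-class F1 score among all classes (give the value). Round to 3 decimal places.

0.400

Per-class F1 score (2·TP/(2·TP+FP+FN)):
  2: TP=18, FP=4+6+6=16, FN=2+3+6=11 → 36/63 = 0.5714
  3: TP=6, FP=2+3+4=9, FN=4+2+3=9 → 12/30 = 0.4000
  4: TP=22, FP=3+2+4=9, FN=6+3+3=12 → 44/65 = 0.6769
  5: TP=18, FP=6+3+3=12, FN=6+4+4=14 → 36/62 = 0.5806
Lowest is class '3' with F1 score = 0.400.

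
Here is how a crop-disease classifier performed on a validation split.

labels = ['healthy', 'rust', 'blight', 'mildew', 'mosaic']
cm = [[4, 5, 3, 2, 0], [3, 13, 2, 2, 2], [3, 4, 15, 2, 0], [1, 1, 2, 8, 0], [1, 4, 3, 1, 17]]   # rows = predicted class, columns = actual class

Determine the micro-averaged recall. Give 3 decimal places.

Micro-averaging pools counts across classes: ΣTP=57, ΣFP=41, ΣFN=41.
Micro-recall = TP/(TP+FN) on pooled counts = 0.582 (equals overall accuracy in single-label multiclass).

0.582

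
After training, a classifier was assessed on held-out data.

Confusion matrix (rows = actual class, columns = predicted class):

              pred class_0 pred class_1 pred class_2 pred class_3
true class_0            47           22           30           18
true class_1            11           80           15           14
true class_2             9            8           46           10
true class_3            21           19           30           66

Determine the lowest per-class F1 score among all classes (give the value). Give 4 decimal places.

Per-class F1 score (2·TP/(2·TP+FP+FN)):
  class_0: TP=47, FP=11+9+21=41, FN=22+30+18=70 → 94/205 = 0.45854
  class_1: TP=80, FP=22+8+19=49, FN=11+15+14=40 → 160/249 = 0.64257
  class_2: TP=46, FP=30+15+30=75, FN=9+8+10=27 → 92/194 = 0.47423
  class_3: TP=66, FP=18+14+10=42, FN=21+19+30=70 → 132/244 = 0.54098
Lowest is class 'class_0' with F1 score = 0.4585.

0.4585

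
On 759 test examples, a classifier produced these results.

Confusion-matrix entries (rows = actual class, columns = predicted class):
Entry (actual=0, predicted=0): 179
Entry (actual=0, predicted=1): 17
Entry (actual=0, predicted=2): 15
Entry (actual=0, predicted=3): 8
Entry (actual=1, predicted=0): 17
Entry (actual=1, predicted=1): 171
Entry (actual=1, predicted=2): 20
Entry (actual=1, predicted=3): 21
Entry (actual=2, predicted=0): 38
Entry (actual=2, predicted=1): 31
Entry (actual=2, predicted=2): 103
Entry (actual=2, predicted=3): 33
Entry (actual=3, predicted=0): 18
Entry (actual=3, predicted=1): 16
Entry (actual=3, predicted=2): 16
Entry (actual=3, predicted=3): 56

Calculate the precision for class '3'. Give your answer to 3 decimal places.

precision = TP/(TP+FP).
3: TP=56, FP=8+21+33=62 → 56/118 = 0.4746

0.475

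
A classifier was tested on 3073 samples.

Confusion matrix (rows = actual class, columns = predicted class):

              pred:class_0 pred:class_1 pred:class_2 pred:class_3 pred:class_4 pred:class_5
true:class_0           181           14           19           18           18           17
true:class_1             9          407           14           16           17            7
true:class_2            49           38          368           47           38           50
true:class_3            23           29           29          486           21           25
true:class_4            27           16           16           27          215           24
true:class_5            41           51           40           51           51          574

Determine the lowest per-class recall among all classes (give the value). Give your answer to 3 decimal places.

0.624

Per-class recall (TP/(TP+FN)):
  class_0: TP=181, FN=14+19+18+18+17=86 → 181/267 = 0.6779
  class_1: TP=407, FN=9+14+16+17+7=63 → 407/470 = 0.8660
  class_2: TP=368, FN=49+38+47+38+50=222 → 368/590 = 0.6237
  class_3: TP=486, FN=23+29+29+21+25=127 → 486/613 = 0.7928
  class_4: TP=215, FN=27+16+16+27+24=110 → 215/325 = 0.6615
  class_5: TP=574, FN=41+51+40+51+51=234 → 574/808 = 0.7104
Lowest is class 'class_2' with recall = 0.624.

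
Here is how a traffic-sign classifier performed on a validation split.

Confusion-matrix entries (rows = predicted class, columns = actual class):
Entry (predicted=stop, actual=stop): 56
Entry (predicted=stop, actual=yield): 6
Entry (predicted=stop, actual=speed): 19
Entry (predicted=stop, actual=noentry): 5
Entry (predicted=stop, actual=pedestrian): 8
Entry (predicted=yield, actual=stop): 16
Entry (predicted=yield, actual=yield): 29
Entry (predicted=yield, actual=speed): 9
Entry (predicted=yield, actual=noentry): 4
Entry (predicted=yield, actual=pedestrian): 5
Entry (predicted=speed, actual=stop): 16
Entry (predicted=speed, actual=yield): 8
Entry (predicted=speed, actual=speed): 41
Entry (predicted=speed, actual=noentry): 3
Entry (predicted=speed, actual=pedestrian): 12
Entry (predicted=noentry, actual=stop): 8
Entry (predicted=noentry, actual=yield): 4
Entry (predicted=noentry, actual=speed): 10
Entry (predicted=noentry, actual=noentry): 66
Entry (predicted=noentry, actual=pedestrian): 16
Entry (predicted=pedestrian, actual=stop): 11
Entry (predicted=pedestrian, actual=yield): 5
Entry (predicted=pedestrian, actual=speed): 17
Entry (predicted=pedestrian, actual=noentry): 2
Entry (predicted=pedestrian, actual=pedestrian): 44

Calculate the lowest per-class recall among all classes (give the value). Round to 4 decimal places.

0.4271

Per-class recall (TP/(TP+FN)):
  stop: TP=56, FN=16+16+8+11=51 → 56/107 = 0.52336
  yield: TP=29, FN=6+8+4+5=23 → 29/52 = 0.55769
  speed: TP=41, FN=19+9+10+17=55 → 41/96 = 0.42708
  noentry: TP=66, FN=5+4+3+2=14 → 66/80 = 0.82500
  pedestrian: TP=44, FN=8+5+12+16=41 → 44/85 = 0.51765
Lowest is class 'speed' with recall = 0.4271.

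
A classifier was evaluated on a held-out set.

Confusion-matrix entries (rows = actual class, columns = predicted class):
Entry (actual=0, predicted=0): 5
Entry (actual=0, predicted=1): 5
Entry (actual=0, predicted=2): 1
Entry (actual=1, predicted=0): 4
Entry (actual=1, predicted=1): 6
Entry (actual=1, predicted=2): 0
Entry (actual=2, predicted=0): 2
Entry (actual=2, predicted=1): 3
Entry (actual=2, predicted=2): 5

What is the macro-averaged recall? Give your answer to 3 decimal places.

Per-class recall (TP/(TP+FN)):
  0: TP=5, FN=5+1=6 → 5/11 = 0.4545
  1: TP=6, FN=4+0=4 → 6/10 = 0.6000
  2: TP=5, FN=2+3=5 → 5/10 = 0.5000
Macro-recall = mean = (0.4545 + 0.6000 + 0.5000) / 3 = 0.518

0.518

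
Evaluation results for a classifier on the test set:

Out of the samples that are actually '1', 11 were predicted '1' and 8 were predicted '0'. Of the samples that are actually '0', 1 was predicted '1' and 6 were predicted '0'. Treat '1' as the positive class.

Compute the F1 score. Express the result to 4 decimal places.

0.7097

Precision = TP/(TP+FP) = 11/12 = 0.9167
Recall = TP/(TP+FN) = 11/19 = 0.5789
F1 = 2·TP/(2·TP+FP+FN) = 22/31 = 0.7097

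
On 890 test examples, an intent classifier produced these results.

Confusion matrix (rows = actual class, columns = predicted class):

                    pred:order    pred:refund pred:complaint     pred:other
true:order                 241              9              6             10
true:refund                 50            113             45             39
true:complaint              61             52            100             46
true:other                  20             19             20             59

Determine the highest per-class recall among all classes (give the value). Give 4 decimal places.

0.9060

Per-class recall (TP/(TP+FN)):
  order: TP=241, FN=9+6+10=25 → 241/266 = 0.90602
  refund: TP=113, FN=50+45+39=134 → 113/247 = 0.45749
  complaint: TP=100, FN=61+52+46=159 → 100/259 = 0.38610
  other: TP=59, FN=20+19+20=59 → 59/118 = 0.50000
Highest is class 'order' with recall = 0.9060.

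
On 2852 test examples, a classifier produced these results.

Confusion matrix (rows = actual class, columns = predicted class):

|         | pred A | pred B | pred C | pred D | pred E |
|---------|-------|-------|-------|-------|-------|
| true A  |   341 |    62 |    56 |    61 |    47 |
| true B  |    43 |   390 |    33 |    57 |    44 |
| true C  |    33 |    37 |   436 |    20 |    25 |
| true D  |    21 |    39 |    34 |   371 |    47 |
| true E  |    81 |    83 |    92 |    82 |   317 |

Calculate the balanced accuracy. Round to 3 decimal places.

Balanced accuracy = mean of per-class recall.
  A: recall = 341/567 = 0.6014
  B: recall = 390/567 = 0.6878
  C: recall = 436/551 = 0.7913
  D: recall = 371/512 = 0.7246
  E: recall = 317/655 = 0.4840
Mean = (0.6014 + 0.6878 + 0.7913 + 0.7246 + 0.4840) / 5 = 0.658

0.658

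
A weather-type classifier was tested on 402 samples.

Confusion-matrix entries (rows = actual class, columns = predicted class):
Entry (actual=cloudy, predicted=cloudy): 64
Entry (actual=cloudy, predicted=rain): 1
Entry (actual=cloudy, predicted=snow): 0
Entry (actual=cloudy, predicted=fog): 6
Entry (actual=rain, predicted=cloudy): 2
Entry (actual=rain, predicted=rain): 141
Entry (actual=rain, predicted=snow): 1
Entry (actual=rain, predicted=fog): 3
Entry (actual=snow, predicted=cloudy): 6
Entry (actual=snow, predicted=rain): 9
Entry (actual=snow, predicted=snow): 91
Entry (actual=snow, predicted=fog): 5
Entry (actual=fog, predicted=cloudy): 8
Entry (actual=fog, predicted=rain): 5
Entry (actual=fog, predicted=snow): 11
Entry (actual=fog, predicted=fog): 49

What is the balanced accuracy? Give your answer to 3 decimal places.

Balanced accuracy = mean of per-class recall.
  cloudy: recall = 64/71 = 0.9014
  rain: recall = 141/147 = 0.9592
  snow: recall = 91/111 = 0.8198
  fog: recall = 49/73 = 0.6712
Mean = (0.9014 + 0.9592 + 0.8198 + 0.6712) / 4 = 0.838

0.838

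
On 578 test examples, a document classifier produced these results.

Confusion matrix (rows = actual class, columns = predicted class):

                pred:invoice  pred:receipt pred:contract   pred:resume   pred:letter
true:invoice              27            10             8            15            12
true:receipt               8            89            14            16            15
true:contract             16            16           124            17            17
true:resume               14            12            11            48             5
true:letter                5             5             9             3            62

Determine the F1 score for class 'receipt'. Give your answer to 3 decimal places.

0.650

One-vs-rest for 'receipt': TP = diagonal; FP = other classes predicted 'receipt'; FN = 'receipt' predicted as other.
F1 score = 2·TP/(2·TP+FP+FN).
receipt: TP=89, FP=10+16+12+5=43, FN=8+14+16+15=53 → 178/274 = 0.6496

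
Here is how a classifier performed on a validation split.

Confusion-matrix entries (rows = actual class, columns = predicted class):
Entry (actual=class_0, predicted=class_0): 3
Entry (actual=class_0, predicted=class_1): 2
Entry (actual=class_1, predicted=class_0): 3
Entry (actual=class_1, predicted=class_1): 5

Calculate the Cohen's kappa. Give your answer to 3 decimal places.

0.217

Observed agreement pₒ = trace/N = 8/13 = 0.6154
Expected agreement pₑ = Σ (rowᵢ·colᵢ)/N² = (5·6 + 8·7)/13² = 0.5089
κ = (pₒ − pₑ)/(1 − pₑ) = (0.6154 − 0.5089)/(1 − 0.5089) = 0.217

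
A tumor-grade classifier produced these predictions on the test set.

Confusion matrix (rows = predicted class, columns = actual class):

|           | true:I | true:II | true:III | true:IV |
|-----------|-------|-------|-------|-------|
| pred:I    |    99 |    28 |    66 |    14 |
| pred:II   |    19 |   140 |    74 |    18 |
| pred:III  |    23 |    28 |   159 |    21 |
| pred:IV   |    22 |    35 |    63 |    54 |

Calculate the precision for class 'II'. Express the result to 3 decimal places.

0.558

Take TP from the diagonal, FP from the rest of the 'II' prediction marginal, FN from the rest of the 'II' actual marginal.
precision = TP/(TP+FP).
II: TP=140, FP=19+74+18=111 → 140/251 = 0.5578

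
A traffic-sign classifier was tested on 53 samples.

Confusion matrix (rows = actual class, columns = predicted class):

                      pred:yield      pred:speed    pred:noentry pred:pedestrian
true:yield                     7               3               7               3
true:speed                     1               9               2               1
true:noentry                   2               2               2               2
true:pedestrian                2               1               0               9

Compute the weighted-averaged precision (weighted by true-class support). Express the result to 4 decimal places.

0.5306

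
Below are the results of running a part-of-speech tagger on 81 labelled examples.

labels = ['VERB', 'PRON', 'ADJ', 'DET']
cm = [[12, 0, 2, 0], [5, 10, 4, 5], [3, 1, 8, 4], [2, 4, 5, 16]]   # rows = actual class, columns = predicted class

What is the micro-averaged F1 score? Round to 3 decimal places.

0.568

Micro-averaging pools counts across classes: ΣTP=46, ΣFP=35, ΣFN=35.
Micro-F1 score = 2·TP/(2·TP+FP+FN) on pooled counts = 0.568 (equals overall accuracy in single-label multiclass).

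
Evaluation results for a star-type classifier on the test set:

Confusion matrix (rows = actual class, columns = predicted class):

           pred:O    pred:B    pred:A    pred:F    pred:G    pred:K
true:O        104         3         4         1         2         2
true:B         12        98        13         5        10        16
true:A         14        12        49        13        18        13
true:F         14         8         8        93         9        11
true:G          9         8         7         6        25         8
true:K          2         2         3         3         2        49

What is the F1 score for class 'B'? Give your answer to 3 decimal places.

Take TP from the diagonal, FP from the rest of the 'B' prediction marginal, FN from the rest of the 'B' actual marginal.
F1 score = 2·TP/(2·TP+FP+FN).
B: TP=98, FP=3+12+8+8+2=33, FN=12+13+5+10+16=56 → 196/285 = 0.6877

0.688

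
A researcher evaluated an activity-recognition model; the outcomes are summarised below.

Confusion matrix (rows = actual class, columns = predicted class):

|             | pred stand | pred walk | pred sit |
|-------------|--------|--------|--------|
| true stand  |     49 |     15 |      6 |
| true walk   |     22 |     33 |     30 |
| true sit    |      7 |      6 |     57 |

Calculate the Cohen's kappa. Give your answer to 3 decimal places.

0.432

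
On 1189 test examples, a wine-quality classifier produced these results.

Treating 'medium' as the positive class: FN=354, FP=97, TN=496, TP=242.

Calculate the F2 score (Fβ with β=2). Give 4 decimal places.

Fβ = (1+β²)·TP / ((1+β²)·TP + β²·FN + FP), with β²=4
= 5·242 / (5·242 + 4·354 + 97) = 0.4444

0.4444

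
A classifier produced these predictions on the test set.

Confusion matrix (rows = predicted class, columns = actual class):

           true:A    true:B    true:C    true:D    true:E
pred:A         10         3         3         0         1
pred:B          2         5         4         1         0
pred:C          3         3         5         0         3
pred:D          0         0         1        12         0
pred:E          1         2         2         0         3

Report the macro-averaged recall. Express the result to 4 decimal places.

Per-class recall (TP/(TP+FN)):
  A: TP=10, FN=2+3+0+1=6 → 10/16 = 0.62500
  B: TP=5, FN=3+3+0+2=8 → 5/13 = 0.38462
  C: TP=5, FN=3+4+1+2=10 → 5/15 = 0.33333
  D: TP=12, FN=0+1+0+0=1 → 12/13 = 0.92308
  E: TP=3, FN=1+0+3+0=4 → 3/7 = 0.42857
Macro-recall = mean = (0.62500 + 0.38462 + 0.33333 + 0.92308 + 0.42857) / 5 = 0.5389

0.5389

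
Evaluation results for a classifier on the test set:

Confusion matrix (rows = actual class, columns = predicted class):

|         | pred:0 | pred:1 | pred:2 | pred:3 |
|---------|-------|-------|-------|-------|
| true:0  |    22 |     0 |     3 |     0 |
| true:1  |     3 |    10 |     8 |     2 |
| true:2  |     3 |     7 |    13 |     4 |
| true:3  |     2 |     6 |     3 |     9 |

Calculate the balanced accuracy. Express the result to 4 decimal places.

0.5616

Balanced accuracy = mean of per-class recall.
  0: recall = 22/25 = 0.88000
  1: recall = 10/23 = 0.43478
  2: recall = 13/27 = 0.48148
  3: recall = 9/20 = 0.45000
Mean = (0.88000 + 0.43478 + 0.48148 + 0.45000) / 4 = 0.5616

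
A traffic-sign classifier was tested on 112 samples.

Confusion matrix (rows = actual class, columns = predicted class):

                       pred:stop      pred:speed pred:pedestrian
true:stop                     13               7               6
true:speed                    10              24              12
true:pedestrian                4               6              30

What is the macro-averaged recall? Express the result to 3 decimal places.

Per-class recall (TP/(TP+FN)):
  stop: TP=13, FN=7+6=13 → 13/26 = 0.5000
  speed: TP=24, FN=10+12=22 → 24/46 = 0.5217
  pedestrian: TP=30, FN=4+6=10 → 30/40 = 0.7500
Macro-recall = mean = (0.5000 + 0.5217 + 0.7500) / 3 = 0.591

0.591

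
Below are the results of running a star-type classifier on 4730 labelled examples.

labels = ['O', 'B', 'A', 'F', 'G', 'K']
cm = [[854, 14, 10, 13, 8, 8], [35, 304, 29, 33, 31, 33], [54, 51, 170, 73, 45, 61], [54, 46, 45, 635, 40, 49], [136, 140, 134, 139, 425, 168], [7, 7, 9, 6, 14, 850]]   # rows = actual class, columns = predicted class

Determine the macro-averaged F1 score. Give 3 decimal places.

0.645

Per-class F1 score (2·TP/(2·TP+FP+FN)):
  O: TP=854, FP=35+54+54+136+7=286, FN=14+10+13+8+8=53 → 1708/2047 = 0.8344
  B: TP=304, FP=14+51+46+140+7=258, FN=35+29+33+31+33=161 → 608/1027 = 0.5920
  A: TP=170, FP=10+29+45+134+9=227, FN=54+51+73+45+61=284 → 340/851 = 0.3995
  F: TP=635, FP=13+33+73+139+6=264, FN=54+46+45+40+49=234 → 1270/1768 = 0.7183
  G: TP=425, FP=8+31+45+40+14=138, FN=136+140+134+139+168=717 → 850/1705 = 0.4985
  K: TP=850, FP=8+33+61+49+168=319, FN=7+7+9+6+14=43 → 1700/2062 = 0.8244
Macro-F1 score = mean = (0.8344 + 0.5920 + 0.3995 + 0.7183 + 0.4985 + 0.8244) / 6 = 0.645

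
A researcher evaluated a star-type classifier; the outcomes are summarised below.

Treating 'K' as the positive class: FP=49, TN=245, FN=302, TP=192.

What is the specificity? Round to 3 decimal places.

0.833

Specificity = TN/(TN+FP) = 245/(245+49) = 0.833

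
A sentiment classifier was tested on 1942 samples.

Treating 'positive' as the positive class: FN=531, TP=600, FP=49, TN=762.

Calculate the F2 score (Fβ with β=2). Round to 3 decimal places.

Fβ = (1+β²)·TP / ((1+β²)·TP + β²·FN + FP), with β²=4
= 5·600 / (5·600 + 4·531 + 49) = 0.580

0.580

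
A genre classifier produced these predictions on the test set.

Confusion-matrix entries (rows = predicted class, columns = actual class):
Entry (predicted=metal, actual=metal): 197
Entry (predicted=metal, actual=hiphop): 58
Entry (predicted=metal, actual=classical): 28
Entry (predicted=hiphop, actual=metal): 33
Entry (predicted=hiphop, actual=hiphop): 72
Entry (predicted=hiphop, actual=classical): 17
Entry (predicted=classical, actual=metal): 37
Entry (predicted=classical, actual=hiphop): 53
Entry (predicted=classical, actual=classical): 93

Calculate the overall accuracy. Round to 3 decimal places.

0.616

Accuracy = trace / total = (197+72+93=362) / 588 = 362/588 = 0.616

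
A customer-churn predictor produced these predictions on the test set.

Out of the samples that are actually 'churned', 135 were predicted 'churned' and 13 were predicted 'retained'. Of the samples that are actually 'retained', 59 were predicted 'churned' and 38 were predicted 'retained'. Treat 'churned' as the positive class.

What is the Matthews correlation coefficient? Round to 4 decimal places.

0.3661

MCC = (TP·TN − FP·FN) / √((TP+FP)(TP+FN)(TN+FP)(TN+FN))
Numerator = 135·38 − 59·13 = 4363
Denominator = √(194·148·97·51) = √142038264 = 11917.9807
MCC = 4363 / 11917.9807 = 0.3661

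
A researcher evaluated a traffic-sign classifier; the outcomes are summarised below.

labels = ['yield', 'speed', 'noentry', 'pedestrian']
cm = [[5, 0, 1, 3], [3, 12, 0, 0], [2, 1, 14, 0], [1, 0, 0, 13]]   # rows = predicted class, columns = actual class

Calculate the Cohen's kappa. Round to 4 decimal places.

0.7313

Observed agreement pₒ = trace/N = 44/55 = 0.80000
Expected agreement pₑ = Σ (rowᵢ·colᵢ)/N² = (11·9 + 13·15 + 15·17 + 16·14)/55² = 0.25554
κ = (pₒ − pₑ)/(1 − pₑ) = (0.80000 − 0.25554)/(1 − 0.25554) = 0.7313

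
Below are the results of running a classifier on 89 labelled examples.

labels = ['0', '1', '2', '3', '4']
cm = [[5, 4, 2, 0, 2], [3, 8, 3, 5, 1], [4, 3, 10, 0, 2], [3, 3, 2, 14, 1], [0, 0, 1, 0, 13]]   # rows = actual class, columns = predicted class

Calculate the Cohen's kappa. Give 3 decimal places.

0.451

Observed agreement pₒ = trace/N = 50/89 = 0.5618
Expected agreement pₑ = Σ (rowᵢ·colᵢ)/N² = (13·15 + 20·18 + 19·18 + 23·19 + 14·19)/89² = 0.2020
κ = (pₒ − pₑ)/(1 − pₑ) = (0.5618 − 0.2020)/(1 − 0.2020) = 0.451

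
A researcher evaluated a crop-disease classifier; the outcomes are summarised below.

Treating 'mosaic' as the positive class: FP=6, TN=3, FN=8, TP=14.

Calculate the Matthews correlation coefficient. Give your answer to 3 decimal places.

-0.029

MCC = (TP·TN − FP·FN) / √((TP+FP)(TP+FN)(TN+FP)(TN+FN))
Numerator = 14·3 − 6·8 = -6
Denominator = √(20·22·9·11) = √43560 = 208.7103
MCC = -6 / 208.7103 = -0.029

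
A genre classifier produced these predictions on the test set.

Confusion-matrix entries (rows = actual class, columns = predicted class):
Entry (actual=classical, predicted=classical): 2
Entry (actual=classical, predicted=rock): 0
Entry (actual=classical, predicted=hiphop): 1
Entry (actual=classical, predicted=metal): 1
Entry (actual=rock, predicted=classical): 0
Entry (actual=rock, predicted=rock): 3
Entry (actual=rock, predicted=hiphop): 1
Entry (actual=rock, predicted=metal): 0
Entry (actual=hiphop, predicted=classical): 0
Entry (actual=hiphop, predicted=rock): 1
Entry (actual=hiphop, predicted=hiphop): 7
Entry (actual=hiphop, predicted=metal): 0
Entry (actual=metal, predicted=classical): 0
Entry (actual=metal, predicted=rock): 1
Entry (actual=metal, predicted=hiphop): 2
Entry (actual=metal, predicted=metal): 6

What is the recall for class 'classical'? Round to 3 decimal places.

recall = TP/(TP+FN).
classical: TP=2, FN=0+1+1=2 → 2/4 = 0.5000

0.500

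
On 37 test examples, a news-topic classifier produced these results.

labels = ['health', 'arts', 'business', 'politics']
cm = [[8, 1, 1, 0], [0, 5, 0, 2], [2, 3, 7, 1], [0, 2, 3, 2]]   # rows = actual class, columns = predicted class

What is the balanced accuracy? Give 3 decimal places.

0.585

Balanced accuracy = mean of per-class recall.
  health: recall = 8/10 = 0.8000
  arts: recall = 5/7 = 0.7143
  business: recall = 7/13 = 0.5385
  politics: recall = 2/7 = 0.2857
Mean = (0.8000 + 0.7143 + 0.5385 + 0.2857) / 4 = 0.585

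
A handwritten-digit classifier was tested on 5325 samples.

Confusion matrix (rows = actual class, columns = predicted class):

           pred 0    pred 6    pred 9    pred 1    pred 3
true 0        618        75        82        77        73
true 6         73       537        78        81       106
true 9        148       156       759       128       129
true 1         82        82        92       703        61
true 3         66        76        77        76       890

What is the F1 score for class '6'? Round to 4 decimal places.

0.5963

Take TP from the diagonal, FP from the rest of the '6' prediction marginal, FN from the rest of the '6' actual marginal.
F1 score = 2·TP/(2·TP+FP+FN).
6: TP=537, FP=75+156+82+76=389, FN=73+78+81+106=338 → 1074/1801 = 0.59634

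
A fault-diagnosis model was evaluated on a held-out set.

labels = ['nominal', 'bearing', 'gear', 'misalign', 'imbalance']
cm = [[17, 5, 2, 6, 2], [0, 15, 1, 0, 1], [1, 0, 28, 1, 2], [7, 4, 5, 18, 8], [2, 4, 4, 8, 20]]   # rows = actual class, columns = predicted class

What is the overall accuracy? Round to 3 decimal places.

Accuracy = trace / total = (17+15+28+18+20=98) / 161 = 98/161 = 0.609

0.609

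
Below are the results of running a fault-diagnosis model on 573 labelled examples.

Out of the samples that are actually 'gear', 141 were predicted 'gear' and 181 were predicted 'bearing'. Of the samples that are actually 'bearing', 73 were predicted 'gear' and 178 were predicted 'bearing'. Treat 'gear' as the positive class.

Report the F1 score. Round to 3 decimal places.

Precision = TP/(TP+FP) = 141/214 = 0.6589
Recall = TP/(TP+FN) = 141/322 = 0.4379
F1 = 2·TP/(2·TP+FP+FN) = 282/536 = 0.526

0.526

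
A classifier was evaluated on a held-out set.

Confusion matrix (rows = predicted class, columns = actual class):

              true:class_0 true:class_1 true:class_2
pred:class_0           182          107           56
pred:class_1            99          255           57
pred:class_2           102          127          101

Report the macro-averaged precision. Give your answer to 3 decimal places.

0.485

Per-class precision (TP/(TP+FP)):
  class_0: TP=182, FP=107+56=163 → 182/345 = 0.5275
  class_1: TP=255, FP=99+57=156 → 255/411 = 0.6204
  class_2: TP=101, FP=102+127=229 → 101/330 = 0.3061
Macro-precision = mean = (0.5275 + 0.6204 + 0.3061) / 3 = 0.485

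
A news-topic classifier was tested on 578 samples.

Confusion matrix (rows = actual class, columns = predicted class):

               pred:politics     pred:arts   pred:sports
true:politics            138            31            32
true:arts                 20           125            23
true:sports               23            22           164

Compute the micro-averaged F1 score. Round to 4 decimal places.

Micro-averaging pools counts across classes: ΣTP=427, ΣFP=151, ΣFN=151.
Micro-F1 score = 2·TP/(2·TP+FP+FN) on pooled counts = 0.7388 (equals overall accuracy in single-label multiclass).

0.7388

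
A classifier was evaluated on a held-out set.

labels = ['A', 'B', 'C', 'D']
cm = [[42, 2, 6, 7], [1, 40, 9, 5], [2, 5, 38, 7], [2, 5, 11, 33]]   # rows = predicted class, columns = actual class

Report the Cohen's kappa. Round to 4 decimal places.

0.6159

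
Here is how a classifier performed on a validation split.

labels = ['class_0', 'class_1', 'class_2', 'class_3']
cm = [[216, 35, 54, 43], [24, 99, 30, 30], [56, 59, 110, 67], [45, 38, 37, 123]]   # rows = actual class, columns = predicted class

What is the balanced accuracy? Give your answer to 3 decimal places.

0.511

Balanced accuracy = mean of per-class recall.
  class_0: recall = 216/348 = 0.6207
  class_1: recall = 99/183 = 0.5410
  class_2: recall = 110/292 = 0.3767
  class_3: recall = 123/243 = 0.5062
Mean = (0.6207 + 0.5410 + 0.3767 + 0.5062) / 4 = 0.511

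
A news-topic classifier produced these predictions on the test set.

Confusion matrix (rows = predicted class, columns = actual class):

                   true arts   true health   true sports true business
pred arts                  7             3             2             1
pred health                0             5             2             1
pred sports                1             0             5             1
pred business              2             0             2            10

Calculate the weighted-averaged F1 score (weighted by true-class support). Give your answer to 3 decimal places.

0.639

Per-class F1 score (2·TP/(2·TP+FP+FN)):
  arts: TP=7, FP=3+2+1=6, FN=0+1+2=3 → 14/23 = 0.6087
  health: TP=5, FP=0+2+1=3, FN=3+0+0=3 → 10/16 = 0.6250
  sports: TP=5, FP=1+0+1=2, FN=2+2+2=6 → 10/18 = 0.5556
  business: TP=10, FP=2+0+2=4, FN=1+1+1=3 → 20/27 = 0.7407
Weighted-F1 score = Σ (supportᵢ/N)·F1 scoreᵢ with N=42: (10/42)·0.6087 + (8/42)·0.6250 + (11/42)·0.5556 + (13/42)·0.7407 = 0.639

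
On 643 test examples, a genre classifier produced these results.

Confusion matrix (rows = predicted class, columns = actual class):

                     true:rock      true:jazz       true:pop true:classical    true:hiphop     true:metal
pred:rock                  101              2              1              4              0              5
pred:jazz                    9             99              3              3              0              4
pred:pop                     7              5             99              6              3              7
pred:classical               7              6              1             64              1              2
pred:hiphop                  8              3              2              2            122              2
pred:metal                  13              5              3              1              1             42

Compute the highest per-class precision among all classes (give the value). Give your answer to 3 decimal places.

Per-class precision (TP/(TP+FP)):
  rock: TP=101, FP=2+1+4+0+5=12 → 101/113 = 0.8938
  jazz: TP=99, FP=9+3+3+0+4=19 → 99/118 = 0.8390
  pop: TP=99, FP=7+5+6+3+7=28 → 99/127 = 0.7795
  classical: TP=64, FP=7+6+1+1+2=17 → 64/81 = 0.7901
  hiphop: TP=122, FP=8+3+2+2+2=17 → 122/139 = 0.8777
  metal: TP=42, FP=13+5+3+1+1=23 → 42/65 = 0.6462
Highest is class 'rock' with precision = 0.894.

0.894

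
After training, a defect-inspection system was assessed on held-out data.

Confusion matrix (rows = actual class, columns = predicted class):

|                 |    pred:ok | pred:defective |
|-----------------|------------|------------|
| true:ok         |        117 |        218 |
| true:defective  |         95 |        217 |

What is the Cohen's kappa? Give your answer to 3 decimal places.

Observed agreement pₒ = trace/N = 334/647 = 0.5162
Expected agreement pₑ = Σ (rowᵢ·colᵢ)/N² = (335·212 + 312·435)/647² = 0.4939
κ = (pₒ − pₑ)/(1 − pₑ) = (0.5162 − 0.4939)/(1 − 0.4939) = 0.044

0.044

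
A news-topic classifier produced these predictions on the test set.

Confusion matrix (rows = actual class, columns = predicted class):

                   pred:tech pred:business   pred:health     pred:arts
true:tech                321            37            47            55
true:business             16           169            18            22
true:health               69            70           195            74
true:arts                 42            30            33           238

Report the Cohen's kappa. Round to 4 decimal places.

Observed agreement pₒ = trace/N = 923/1436 = 0.64276
Expected agreement pₑ = Σ (rowᵢ·colᵢ)/N² = (460·448 + 225·306 + 408·293 + 343·389)/1436² = 0.25600
κ = (pₒ − pₑ)/(1 − pₑ) = (0.64276 − 0.25600)/(1 − 0.25600) = 0.5198

0.5198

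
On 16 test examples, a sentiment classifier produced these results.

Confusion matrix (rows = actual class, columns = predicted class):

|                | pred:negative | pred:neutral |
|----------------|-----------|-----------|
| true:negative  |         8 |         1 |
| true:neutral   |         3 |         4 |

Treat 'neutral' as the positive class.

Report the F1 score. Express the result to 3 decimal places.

Precision = TP/(TP+FP) = 4/5 = 0.8000
Recall = TP/(TP+FN) = 4/7 = 0.5714
F1 = 2·TP/(2·TP+FP+FN) = 8/12 = 0.667

0.667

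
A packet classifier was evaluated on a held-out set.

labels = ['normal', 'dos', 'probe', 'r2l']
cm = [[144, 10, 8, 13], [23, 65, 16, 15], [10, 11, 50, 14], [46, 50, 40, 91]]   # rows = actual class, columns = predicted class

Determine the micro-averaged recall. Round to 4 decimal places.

0.5776

Micro-averaging pools counts across classes: ΣTP=350, ΣFP=256, ΣFN=256.
Micro-recall = TP/(TP+FN) on pooled counts = 0.5776 (equals overall accuracy in single-label multiclass).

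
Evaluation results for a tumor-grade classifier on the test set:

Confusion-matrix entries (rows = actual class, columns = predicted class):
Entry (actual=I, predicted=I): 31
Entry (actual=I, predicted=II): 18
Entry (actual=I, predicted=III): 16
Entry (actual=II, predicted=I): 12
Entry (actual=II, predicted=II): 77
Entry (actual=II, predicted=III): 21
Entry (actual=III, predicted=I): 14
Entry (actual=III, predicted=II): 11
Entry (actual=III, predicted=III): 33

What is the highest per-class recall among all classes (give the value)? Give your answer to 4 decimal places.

0.7000

Per-class recall (TP/(TP+FN)):
  I: TP=31, FN=18+16=34 → 31/65 = 0.47692
  II: TP=77, FN=12+21=33 → 77/110 = 0.70000
  III: TP=33, FN=14+11=25 → 33/58 = 0.56897
Highest is class 'II' with recall = 0.7000.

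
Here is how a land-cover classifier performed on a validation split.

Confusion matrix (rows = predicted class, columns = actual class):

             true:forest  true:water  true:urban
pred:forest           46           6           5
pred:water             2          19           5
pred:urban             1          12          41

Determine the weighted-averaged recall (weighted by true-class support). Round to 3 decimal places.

Per-class recall (TP/(TP+FN)):
  forest: TP=46, FN=2+1=3 → 46/49 = 0.9388
  water: TP=19, FN=6+12=18 → 19/37 = 0.5135
  urban: TP=41, FN=5+5=10 → 41/51 = 0.8039
Weighted-recall = Σ (supportᵢ/N)·recallᵢ with N=137: (49/137)·0.9388 + (37/137)·0.5135 + (51/137)·0.8039 = 0.774

0.774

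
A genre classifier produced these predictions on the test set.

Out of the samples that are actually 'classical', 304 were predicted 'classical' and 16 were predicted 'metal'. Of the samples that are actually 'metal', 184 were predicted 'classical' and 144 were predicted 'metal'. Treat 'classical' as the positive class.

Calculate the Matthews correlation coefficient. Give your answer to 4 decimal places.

0.4510

MCC = (TP·TN − FP·FN) / √((TP+FP)(TP+FN)(TN+FP)(TN+FN))
Numerator = 304·144 − 184·16 = 40832
Denominator = √(488·320·328·160) = √8195276800 = 90527.7681
MCC = 40832 / 90527.7681 = 0.4510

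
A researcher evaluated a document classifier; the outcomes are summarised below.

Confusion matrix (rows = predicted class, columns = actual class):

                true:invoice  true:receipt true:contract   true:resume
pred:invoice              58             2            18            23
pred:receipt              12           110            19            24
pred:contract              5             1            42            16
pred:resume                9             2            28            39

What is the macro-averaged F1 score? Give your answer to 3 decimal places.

0.584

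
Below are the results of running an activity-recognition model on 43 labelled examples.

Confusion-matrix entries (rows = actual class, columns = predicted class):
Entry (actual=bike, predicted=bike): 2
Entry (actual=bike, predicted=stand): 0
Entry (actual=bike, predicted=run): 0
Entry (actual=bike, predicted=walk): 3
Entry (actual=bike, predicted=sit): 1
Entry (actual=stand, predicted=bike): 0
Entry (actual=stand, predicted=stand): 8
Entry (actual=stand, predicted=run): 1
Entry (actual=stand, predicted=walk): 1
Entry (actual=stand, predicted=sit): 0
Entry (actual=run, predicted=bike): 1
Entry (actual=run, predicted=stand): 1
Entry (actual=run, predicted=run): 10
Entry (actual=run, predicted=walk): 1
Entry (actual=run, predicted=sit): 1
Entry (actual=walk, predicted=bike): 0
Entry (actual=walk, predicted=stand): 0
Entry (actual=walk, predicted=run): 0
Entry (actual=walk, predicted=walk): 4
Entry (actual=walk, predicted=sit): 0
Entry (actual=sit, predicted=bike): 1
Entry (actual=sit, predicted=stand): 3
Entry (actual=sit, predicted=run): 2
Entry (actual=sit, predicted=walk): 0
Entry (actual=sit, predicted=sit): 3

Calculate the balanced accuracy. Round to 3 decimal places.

Balanced accuracy = mean of per-class recall.
  bike: recall = 2/6 = 0.3333
  stand: recall = 8/10 = 0.8000
  run: recall = 10/14 = 0.7143
  walk: recall = 4/4 = 1.0000
  sit: recall = 3/9 = 0.3333
Mean = (0.3333 + 0.8000 + 0.7143 + 1.0000 + 0.3333) / 5 = 0.636

0.636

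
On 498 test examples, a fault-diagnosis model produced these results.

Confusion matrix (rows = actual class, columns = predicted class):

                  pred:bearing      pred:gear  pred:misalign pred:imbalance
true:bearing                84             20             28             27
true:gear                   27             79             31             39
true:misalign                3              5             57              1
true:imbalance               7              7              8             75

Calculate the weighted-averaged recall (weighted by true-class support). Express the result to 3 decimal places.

Per-class recall (TP/(TP+FN)):
  bearing: TP=84, FN=20+28+27=75 → 84/159 = 0.5283
  gear: TP=79, FN=27+31+39=97 → 79/176 = 0.4489
  misalign: TP=57, FN=3+5+1=9 → 57/66 = 0.8636
  imbalance: TP=75, FN=7+7+8=22 → 75/97 = 0.7732
Weighted-recall = Σ (supportᵢ/N)·recallᵢ with N=498: (159/498)·0.5283 + (176/498)·0.4489 + (66/498)·0.8636 + (97/498)·0.7732 = 0.592

0.592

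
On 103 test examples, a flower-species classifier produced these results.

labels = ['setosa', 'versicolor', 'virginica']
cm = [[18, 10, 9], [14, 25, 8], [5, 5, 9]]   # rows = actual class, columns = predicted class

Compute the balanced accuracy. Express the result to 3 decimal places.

0.497

Balanced accuracy = mean of per-class recall.
  setosa: recall = 18/37 = 0.4865
  versicolor: recall = 25/47 = 0.5319
  virginica: recall = 9/19 = 0.4737
Mean = (0.4865 + 0.5319 + 0.4737) / 3 = 0.497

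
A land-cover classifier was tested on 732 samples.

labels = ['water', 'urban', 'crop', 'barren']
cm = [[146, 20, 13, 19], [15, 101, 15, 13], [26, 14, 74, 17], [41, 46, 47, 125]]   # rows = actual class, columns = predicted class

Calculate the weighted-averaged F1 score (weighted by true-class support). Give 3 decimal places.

Per-class F1 score (2·TP/(2·TP+FP+FN)):
  water: TP=146, FP=15+26+41=82, FN=20+13+19=52 → 292/426 = 0.6854
  urban: TP=101, FP=20+14+46=80, FN=15+15+13=43 → 202/325 = 0.6215
  crop: TP=74, FP=13+15+47=75, FN=26+14+17=57 → 148/280 = 0.5286
  barren: TP=125, FP=19+13+17=49, FN=41+46+47=134 → 250/433 = 0.5774
Weighted-F1 score = Σ (supportᵢ/N)·F1 scoreᵢ with N=732: (198/732)·0.6854 + (144/732)·0.6215 + (131/732)·0.5286 + (259/732)·0.5774 = 0.607

0.607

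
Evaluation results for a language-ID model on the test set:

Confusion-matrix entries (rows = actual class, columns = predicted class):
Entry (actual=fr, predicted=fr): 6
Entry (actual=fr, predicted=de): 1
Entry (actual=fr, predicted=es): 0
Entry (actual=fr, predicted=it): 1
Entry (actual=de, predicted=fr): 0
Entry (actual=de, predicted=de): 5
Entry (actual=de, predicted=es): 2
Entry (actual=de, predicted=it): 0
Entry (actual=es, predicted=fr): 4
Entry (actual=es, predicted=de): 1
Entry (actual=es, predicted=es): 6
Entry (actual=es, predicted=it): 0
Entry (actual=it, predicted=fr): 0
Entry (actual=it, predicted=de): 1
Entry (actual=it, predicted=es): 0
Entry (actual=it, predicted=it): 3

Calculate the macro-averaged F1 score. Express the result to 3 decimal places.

Per-class F1 score (2·TP/(2·TP+FP+FN)):
  fr: TP=6, FP=0+4+0=4, FN=1+0+1=2 → 12/18 = 0.6667
  de: TP=5, FP=1+1+1=3, FN=0+2+0=2 → 10/15 = 0.6667
  es: TP=6, FP=0+2+0=2, FN=4+1+0=5 → 12/19 = 0.6316
  it: TP=3, FP=1+0+0=1, FN=0+1+0=1 → 6/8 = 0.7500
Macro-F1 score = mean = (0.6667 + 0.6667 + 0.6316 + 0.7500) / 4 = 0.679

0.679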